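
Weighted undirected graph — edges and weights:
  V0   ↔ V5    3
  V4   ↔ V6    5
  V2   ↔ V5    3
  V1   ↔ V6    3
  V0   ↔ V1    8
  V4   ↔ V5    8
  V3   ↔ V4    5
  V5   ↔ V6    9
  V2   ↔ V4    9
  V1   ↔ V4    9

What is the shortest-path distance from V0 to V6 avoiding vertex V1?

12

Paths from V0 to V6 avoiding V1:
V0-V5-V6: 3 + 9 = 12
V0-V5-V4-V6: 3 + 8 + 5 = 16
V0-V5-V2-V4-V6: 3 + 3 + 9 + 5 = 20
Best route has total 12.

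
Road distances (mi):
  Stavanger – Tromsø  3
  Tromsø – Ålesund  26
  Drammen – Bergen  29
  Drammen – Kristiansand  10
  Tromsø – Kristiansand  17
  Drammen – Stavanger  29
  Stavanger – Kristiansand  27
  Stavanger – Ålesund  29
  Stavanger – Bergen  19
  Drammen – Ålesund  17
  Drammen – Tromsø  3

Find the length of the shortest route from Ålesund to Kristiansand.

27

Comparing a few candidate routes:
Ålesund - Drammen - Tromsø - Kristiansand: 17 + 3 + 17 = 37
Ålesund - Drammen - Kristiansand: 17 + 10 = 27
Ålesund - Tromsø - Kristiansand: 26 + 17 = 43
Ålesund - Tromsø - Drammen - Kristiansand: 26 + 3 + 10 = 39
The minimum is 27 mi.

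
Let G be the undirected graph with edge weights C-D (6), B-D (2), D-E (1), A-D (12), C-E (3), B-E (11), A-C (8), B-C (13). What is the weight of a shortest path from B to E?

3

Checking several routes:
B→E: 11
B→D→E: 2 + 1 = 3
B→C→E: 13 + 3 = 16
B→D→C→E: 2 + 6 + 3 = 11
B→C→D→E: 13 + 6 + 1 = 20
The minimum is 3.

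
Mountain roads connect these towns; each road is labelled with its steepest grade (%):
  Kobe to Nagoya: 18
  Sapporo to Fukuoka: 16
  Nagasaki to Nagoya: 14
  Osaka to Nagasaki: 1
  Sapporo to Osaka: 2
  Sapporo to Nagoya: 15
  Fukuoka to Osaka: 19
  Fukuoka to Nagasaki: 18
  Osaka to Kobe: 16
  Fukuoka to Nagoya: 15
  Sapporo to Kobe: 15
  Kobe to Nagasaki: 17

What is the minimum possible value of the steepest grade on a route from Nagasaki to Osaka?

1

Comparing a few candidate routes:
Nagasaki -> Osaka: max(1) = 1
Nagasaki -> Nagoya -> Fukuoka -> Sapporo -> Kobe -> Osaka: max(14, 15, 16, 15, 16) = 16
Nagasaki -> Nagoya -> Sapporo -> Osaka: max(14, 15, 2) = 15
The minimum achievable maximum is 1%.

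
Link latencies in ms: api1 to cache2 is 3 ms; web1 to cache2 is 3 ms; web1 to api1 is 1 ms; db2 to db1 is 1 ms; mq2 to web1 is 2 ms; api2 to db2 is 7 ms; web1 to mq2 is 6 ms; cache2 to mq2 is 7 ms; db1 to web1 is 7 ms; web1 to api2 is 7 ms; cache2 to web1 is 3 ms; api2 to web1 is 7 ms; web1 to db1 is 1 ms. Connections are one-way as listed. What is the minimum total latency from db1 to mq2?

13

Candidate routes:
db1 - web1 - mq2: 7 + 6 = 13
db1 - web1 - cache2 - mq2: 7 + 3 + 7 = 17
db1 - web1 - api1 - cache2 - mq2: 7 + 1 + 3 + 7 = 18
Best route has total 13 ms.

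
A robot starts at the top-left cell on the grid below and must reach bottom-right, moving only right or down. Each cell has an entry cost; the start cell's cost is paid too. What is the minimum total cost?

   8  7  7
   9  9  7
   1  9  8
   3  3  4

Path [0,0] -> [1,0] -> [2,0] -> [3,0] -> [3,1] -> [3,2]: 8 + 9 + 1 + 3 + 3 + 4 = 28.
(Top row then right column would cost 41.)

28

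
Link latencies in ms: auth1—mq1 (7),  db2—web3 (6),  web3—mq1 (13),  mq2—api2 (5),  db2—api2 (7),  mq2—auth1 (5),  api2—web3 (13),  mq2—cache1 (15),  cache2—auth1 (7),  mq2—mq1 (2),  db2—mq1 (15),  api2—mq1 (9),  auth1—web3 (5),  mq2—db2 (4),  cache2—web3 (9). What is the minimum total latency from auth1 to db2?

Checking several routes:
auth1 -> mq1 -> mq2 -> db2: 7 + 2 + 4 = 13
auth1 -> mq1 -> mq2 -> api2 -> db2: 7 + 2 + 5 + 7 = 21
auth1 -> mq1 -> db2: 7 + 15 = 22
auth1 -> web3 -> db2: 5 + 6 = 11
auth1 -> mq2 -> api2 -> db2: 5 + 5 + 7 = 17
auth1 -> mq2 -> db2: 5 + 4 = 9
The minimum is 9 ms.

9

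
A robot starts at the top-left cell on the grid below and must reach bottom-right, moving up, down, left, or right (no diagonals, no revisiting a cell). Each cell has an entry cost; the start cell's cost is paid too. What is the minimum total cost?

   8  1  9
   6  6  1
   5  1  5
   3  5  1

22

One optimal route is r0c0 -> r0c1 -> r1c1 -> r1c2 -> r2c2 -> r3c2.
Its cost is 8 + 1 + 6 + 1 + 5 + 1 = 22.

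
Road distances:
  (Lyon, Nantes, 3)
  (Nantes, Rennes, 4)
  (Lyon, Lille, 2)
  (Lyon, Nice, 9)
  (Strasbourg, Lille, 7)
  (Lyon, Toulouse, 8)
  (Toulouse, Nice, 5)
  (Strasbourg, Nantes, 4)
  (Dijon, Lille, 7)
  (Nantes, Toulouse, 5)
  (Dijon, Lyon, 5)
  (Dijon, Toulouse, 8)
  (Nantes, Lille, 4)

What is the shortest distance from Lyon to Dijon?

Comparing a few candidate routes:
Lyon-Nantes-Lille-Dijon: 3 + 4 + 7 = 14
Lyon-Lille-Dijon: 2 + 7 = 9
Lyon-Toulouse-Dijon: 8 + 8 = 16
Lyon-Dijon: 5
Best route has total 5.

5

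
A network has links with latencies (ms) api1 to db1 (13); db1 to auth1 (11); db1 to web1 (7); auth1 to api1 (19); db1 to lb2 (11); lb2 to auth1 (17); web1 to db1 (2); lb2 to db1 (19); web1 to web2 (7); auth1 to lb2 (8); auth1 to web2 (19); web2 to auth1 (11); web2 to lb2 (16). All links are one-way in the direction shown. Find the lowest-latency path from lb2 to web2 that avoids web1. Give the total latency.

Paths from lb2 to web2 avoiding web1:
lb2 - db1 - auth1 - web2: 19 + 11 + 19 = 49
lb2 - auth1 - web2: 17 + 19 = 36
The minimum is 36 ms.

36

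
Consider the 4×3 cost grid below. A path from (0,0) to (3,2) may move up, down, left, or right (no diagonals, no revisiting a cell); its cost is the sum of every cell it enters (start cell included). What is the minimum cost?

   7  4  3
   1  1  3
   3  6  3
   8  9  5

One optimal route is [0,0] [1,0] [1,1] [1,2] [2,2] [3,2].
Its cost is 7 + 1 + 1 + 3 + 3 + 5 = 20.

20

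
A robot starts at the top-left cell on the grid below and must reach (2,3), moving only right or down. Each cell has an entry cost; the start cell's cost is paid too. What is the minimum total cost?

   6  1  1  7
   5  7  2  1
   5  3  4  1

Cheapest: r0c0 -> r0c1 -> r0c2 -> r1c2 -> r1c3 -> r2c3
  6 + 1 + 1 + 2 + 1 + 1 = 12

12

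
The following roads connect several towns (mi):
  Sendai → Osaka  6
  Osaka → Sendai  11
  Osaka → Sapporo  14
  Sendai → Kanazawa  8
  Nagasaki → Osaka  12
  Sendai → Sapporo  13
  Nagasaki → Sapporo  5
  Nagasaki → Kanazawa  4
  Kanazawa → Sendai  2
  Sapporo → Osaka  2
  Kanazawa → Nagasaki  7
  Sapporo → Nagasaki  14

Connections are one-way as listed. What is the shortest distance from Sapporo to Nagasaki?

Candidate routes:
Sapporo - Osaka - Sendai - Kanazawa - Nagasaki: 2 + 11 + 8 + 7 = 28
Sapporo - Nagasaki: 14
Shortest: 14 mi.

14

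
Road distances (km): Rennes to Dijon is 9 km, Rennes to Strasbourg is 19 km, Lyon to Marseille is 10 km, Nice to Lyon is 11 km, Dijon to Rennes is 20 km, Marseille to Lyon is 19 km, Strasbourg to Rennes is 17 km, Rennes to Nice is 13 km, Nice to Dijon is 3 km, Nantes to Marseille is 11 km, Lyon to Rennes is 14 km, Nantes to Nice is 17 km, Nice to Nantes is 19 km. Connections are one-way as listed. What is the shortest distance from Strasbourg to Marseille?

51

Routes from Strasbourg to Marseille:
Strasbourg → Rennes → Nice → Nantes → Marseille: 17 + 13 + 19 + 11 = 60
Strasbourg → Rennes → Nice → Lyon → Marseille: 17 + 13 + 11 + 10 = 51
Best route has total 51 km.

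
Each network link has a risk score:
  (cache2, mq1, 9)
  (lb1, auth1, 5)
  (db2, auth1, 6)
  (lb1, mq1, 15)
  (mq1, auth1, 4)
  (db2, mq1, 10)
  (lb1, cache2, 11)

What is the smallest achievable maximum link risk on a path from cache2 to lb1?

Paths from cache2 to lb1:
cache2 - mq1 - auth1 - lb1: max(9, 4, 5) = 9
cache2 - mq1 - db2 - auth1 - lb1: max(9, 10, 6, 5) = 10
cache2 - mq1 - lb1: max(9, 15) = 15
cache2 - lb1: max(11) = 11
Best route has worst link 9.

9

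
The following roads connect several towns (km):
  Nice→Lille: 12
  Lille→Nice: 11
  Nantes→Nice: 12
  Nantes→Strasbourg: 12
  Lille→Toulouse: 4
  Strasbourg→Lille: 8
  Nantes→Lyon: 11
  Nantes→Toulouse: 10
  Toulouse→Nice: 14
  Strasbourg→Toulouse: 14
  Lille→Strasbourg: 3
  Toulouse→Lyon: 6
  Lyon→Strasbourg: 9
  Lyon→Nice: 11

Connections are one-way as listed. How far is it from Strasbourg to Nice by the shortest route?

19

Candidate routes:
Strasbourg → Lille → Nice: 8 + 11 = 19
Strasbourg → Lille → Toulouse → Lyon → Nice: 8 + 4 + 6 + 11 = 29
Strasbourg → Lille → Toulouse → Nice: 8 + 4 + 14 = 26
Strasbourg → Toulouse → Nice: 14 + 14 = 28
Strasbourg → Toulouse → Lyon → Nice: 14 + 6 + 11 = 31
Best route has total 19 km.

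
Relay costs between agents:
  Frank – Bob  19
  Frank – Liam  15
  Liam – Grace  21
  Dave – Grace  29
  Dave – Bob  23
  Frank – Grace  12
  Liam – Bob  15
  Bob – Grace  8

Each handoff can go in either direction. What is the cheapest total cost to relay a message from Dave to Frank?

Checking several routes:
Dave→Grace→Bob→Frank: 29 + 8 + 19 = 56
Dave→Bob→Liam→Frank: 23 + 15 + 15 = 53
Dave→Bob→Frank: 23 + 19 = 42
Dave→Bob→Grace→Frank: 23 + 8 + 12 = 43
Dave→Grace→Frank: 29 + 12 = 41
The minimum is 41.

41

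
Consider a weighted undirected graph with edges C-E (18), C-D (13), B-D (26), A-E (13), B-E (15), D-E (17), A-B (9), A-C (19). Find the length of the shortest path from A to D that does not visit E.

Routes from A to D avoiding E:
A → C → D: 19 + 13 = 32
A → B → D: 9 + 26 = 35
The minimum is 32.

32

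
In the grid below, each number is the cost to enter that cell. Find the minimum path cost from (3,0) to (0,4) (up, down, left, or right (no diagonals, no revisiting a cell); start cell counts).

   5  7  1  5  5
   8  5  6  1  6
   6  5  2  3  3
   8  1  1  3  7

26

Cheapest: (3,0) -> (3,1) -> (3,2) -> (2,2) -> (2,3) -> (1,3) -> (0,3) -> (0,4)
  8 + 1 + 1 + 2 + 3 + 1 + 5 + 5 = 26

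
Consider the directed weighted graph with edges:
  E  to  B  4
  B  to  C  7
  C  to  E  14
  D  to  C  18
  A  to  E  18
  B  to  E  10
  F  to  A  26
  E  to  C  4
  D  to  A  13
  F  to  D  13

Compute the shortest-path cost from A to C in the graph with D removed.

22

Candidate routes:
A-E-C: 18 + 4 = 22
A-E-B-C: 18 + 4 + 7 = 29
Shortest: 22.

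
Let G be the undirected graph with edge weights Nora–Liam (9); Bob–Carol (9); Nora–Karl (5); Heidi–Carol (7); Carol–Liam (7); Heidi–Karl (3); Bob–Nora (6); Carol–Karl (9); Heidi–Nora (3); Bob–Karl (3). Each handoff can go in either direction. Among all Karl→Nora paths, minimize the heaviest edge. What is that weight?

Comparing a few candidate routes:
Karl - Heidi - Nora: max(3, 3) = 3
Karl - Bob - Nora: max(3, 6) = 6
Karl - Bob - Carol - Heidi - Nora: max(3, 9, 7, 3) = 9
Karl - Bob - Carol - Liam - Nora: max(3, 9, 7, 9) = 9
Karl - Nora: max(5) = 5
Karl - Carol - Liam - Nora: max(9, 7, 9) = 9
Best route has worst link 3.

3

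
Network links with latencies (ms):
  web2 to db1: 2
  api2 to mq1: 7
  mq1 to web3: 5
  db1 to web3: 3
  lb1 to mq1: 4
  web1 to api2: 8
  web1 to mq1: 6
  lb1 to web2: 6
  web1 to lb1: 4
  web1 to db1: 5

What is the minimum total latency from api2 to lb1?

11

Some routes from api2 to lb1:
api2 → mq1 → web1 → lb1: 7 + 6 + 4 = 17
api2 → web1 → mq1 → lb1: 8 + 6 + 4 = 18
api2 → mq1 → lb1: 7 + 4 = 11
api2 → web1 → lb1: 8 + 4 = 12
Shortest: 11 ms.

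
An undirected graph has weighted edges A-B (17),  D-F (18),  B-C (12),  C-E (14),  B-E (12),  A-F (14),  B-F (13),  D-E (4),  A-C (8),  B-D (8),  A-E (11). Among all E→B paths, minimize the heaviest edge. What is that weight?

8

Comparing a few candidate routes:
E-A-C-B: max(11, 8, 12) = 12
E-D-B: max(4, 8) = 8
E-B: max(12) = 12
The minimum achievable maximum is 8.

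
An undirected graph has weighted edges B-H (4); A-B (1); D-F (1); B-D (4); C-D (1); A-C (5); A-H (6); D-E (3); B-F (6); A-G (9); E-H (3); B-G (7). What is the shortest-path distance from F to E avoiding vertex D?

Routes from F to E avoiding D:
F -> B -> A -> H -> E: 6 + 1 + 6 + 3 = 16
F -> B -> H -> E: 6 + 4 + 3 = 13
F -> B -> G -> A -> H -> E: 6 + 7 + 9 + 6 + 3 = 31
Shortest: 13.

13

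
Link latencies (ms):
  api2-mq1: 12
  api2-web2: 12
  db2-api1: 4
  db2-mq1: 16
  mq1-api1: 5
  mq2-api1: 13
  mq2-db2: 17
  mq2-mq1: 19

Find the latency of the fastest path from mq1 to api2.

Candidate routes:
mq1 -> api2: 12
The minimum is 12 ms.

12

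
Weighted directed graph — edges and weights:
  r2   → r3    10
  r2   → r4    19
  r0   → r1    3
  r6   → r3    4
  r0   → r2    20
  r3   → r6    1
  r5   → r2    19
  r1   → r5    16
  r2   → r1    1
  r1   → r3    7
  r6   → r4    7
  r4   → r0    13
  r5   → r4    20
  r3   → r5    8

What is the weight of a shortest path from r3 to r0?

21

Routes from r3 to r0:
r3→r5→r4→r0: 8 + 20 + 13 = 41
r3→r5→r2→r4→r0: 8 + 19 + 19 + 13 = 59
r3→r6→r4→r0: 1 + 7 + 13 = 21
Shortest: 21.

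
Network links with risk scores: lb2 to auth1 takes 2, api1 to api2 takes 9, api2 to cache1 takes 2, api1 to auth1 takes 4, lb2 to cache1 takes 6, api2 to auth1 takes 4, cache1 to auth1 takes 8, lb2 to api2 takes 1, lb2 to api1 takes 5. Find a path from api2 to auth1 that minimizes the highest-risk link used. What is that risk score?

A few of the api2→auth1 routes:
api2 - lb2 - auth1: max(1, 2) = 2
api2 - auth1: max(4) = 4
api2 - lb2 - api1 - auth1: max(1, 5, 4) = 5
Smallest bottleneck: 2.

2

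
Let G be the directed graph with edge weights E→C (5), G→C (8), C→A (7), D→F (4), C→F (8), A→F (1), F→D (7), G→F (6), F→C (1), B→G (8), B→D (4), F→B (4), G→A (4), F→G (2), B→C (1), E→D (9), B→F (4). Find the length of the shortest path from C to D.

Routes from C to D:
C -> A -> F -> D: 7 + 1 + 7 = 15
C -> F -> D: 8 + 7 = 15
C -> F -> B -> D: 8 + 4 + 4 = 16
C -> A -> F -> B -> D: 7 + 1 + 4 + 4 = 16
The minimum is 15.

15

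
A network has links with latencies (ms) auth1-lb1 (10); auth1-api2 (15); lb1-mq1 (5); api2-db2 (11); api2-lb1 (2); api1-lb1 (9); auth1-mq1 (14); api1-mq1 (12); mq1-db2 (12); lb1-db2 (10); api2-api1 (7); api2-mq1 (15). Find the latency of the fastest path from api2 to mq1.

Checking several routes:
api2-api1-lb1-mq1: 7 + 9 + 5 = 21
api2-mq1: 15
api2-api1-mq1: 7 + 12 = 19
api2-lb1-api1-mq1: 2 + 9 + 12 = 23
api2-lb1-mq1: 2 + 5 = 7
Best route has total 7 ms.

7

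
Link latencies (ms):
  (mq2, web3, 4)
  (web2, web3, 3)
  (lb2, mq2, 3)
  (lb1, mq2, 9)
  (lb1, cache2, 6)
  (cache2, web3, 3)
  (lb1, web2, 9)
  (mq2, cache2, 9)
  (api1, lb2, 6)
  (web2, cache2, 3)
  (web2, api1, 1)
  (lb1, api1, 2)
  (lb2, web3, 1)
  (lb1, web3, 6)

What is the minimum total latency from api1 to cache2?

Some routes from api1 to cache2:
api1-lb1-cache2: 2 + 6 = 8
api1-web2-web3-cache2: 1 + 3 + 3 = 7
api1-web2-cache2: 1 + 3 = 4
The minimum is 4 ms.

4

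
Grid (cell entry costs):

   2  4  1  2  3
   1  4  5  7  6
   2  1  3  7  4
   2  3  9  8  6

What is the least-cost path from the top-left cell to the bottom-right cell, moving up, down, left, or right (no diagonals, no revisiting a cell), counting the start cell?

Take [0,0] → [1,0] → [2,0] → [2,1] → [2,2] → [2,3] → [2,4] → [3,4] for a total of 2 + 1 + 2 + 1 + 3 + 7 + 4 + 6 = 26.

26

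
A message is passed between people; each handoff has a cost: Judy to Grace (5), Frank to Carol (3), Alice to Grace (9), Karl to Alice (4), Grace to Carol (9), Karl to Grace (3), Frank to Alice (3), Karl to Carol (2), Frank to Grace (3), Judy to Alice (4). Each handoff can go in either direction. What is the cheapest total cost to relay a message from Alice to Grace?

6

A few of the Alice→Grace routes:
Alice - Frank - Grace: 3 + 3 = 6
Alice - Grace: 9
Alice - Karl - Grace: 4 + 3 = 7
Alice - Judy - Grace: 4 + 5 = 9
Best route has total 6.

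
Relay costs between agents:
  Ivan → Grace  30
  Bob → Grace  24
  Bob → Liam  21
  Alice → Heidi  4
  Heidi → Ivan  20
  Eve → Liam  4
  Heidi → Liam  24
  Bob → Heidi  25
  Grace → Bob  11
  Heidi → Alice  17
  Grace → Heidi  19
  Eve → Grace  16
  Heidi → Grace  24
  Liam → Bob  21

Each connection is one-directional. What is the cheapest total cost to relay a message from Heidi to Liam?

24

Candidate routes:
Heidi - Liam: 24
Heidi - Grace - Bob - Liam: 24 + 11 + 21 = 56
Heidi - Ivan - Grace - Bob - Liam: 20 + 30 + 11 + 21 = 82
Best route has total 24.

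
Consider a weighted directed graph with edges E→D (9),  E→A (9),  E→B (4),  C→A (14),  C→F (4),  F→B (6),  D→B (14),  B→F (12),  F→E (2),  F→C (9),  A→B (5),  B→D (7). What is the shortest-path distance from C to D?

Checking several routes:
C - F - B - D: 4 + 6 + 7 = 17
C - F - E - A - B - D: 4 + 2 + 9 + 5 + 7 = 27
C - F - E - B - D: 4 + 2 + 4 + 7 = 17
C - F - E - D: 4 + 2 + 9 = 15
C - A - B - D: 14 + 5 + 7 = 26
Shortest: 15.

15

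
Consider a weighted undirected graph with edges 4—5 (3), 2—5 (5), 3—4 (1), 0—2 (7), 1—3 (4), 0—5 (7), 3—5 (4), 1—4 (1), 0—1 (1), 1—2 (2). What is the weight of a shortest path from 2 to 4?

Checking several routes:
2 → 0 → 1 → 4: 7 + 1 + 1 = 9
2 → 0 → 1 → 3 → 4: 7 + 1 + 4 + 1 = 13
2 → 1 → 4: 2 + 1 = 3
2 → 1 → 3 → 4: 2 + 4 + 1 = 7
2 → 5 → 4: 5 + 3 = 8
2 → 5 → 3 → 4: 5 + 4 + 1 = 10
Shortest: 3.

3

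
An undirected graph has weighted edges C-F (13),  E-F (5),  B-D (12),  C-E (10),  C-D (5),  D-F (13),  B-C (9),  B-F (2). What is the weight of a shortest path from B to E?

A few of the B→E routes:
B → D → F → E: 12 + 13 + 5 = 30
B → F → E: 2 + 5 = 7
B → C → E: 9 + 10 = 19
B → F → C → E: 2 + 13 + 10 = 25
B → C → F → E: 9 + 13 + 5 = 27
B → D → C → E: 12 + 5 + 10 = 27
Best route has total 7.

7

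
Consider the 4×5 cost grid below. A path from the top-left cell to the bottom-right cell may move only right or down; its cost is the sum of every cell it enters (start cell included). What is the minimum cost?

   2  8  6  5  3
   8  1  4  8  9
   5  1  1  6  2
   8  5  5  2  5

Cheapest: [0,0] [0,1] [1,1] [2,1] [2,2] [3,2] [3,3] [3,4]
  2 + 8 + 1 + 1 + 1 + 5 + 2 + 5 = 25
For comparison, the top-then-right route costs 40.

25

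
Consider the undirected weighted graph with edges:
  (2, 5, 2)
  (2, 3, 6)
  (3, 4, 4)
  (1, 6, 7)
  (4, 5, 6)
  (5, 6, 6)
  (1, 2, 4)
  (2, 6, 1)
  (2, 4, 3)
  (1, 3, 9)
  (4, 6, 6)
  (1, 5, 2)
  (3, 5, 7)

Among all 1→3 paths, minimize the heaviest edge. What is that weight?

Some routes from 1 to 3:
1-2-4-3: max(4, 3, 4) = 4
1-5-2-4-3: max(2, 2, 3, 4) = 4
1-2-5-4-3: max(4, 2, 6, 4) = 6
1-2-6-5-4-3: max(4, 1, 6, 6, 4) = 6
1-2-5-6-4-3: max(4, 2, 6, 6, 4) = 6
1-2-6-4-3: max(4, 1, 6, 4) = 6
The minimum achievable maximum is 4.

4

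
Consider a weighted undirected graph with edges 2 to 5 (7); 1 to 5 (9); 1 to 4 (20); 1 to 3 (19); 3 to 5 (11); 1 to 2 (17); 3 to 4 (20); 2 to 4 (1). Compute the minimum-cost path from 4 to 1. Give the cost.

17

Checking several routes:
4 → 2 → 1: 1 + 17 = 18
4 → 2 → 5 → 3 → 1: 1 + 7 + 11 + 19 = 38
4 → 2 → 5 → 1: 1 + 7 + 9 = 17
4 → 3 → 5 → 1: 20 + 11 + 9 = 40
4 → 1: 20
4 → 3 → 1: 20 + 19 = 39
Best route has total 17.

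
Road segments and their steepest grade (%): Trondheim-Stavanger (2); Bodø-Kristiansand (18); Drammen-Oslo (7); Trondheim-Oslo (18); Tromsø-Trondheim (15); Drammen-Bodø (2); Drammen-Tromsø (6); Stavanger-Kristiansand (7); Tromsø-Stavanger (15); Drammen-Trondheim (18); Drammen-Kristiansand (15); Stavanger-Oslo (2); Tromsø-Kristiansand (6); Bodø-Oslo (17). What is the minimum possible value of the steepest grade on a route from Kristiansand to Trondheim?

Comparing a few candidate routes:
Kristiansand → Tromsø → Stavanger → Trondheim: max(6, 15, 2) = 15
Kristiansand → Stavanger → Trondheim: max(7, 2) = 7
Kristiansand → Tromsø → Drammen → Oslo → Stavanger → Trondheim: max(6, 6, 7, 2, 2) = 7
The minimum achievable maximum is 7%.

7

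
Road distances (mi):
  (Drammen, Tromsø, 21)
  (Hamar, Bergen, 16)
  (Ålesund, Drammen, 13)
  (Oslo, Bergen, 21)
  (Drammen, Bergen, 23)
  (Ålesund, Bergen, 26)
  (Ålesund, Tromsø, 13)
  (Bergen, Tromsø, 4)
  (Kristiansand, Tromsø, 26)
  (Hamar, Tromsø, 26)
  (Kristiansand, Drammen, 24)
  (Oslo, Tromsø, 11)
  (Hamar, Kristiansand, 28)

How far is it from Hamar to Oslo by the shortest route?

Checking several routes:
Hamar→Bergen→Tromsø→Oslo: 16 + 4 + 11 = 31
Hamar→Tromsø→Bergen→Oslo: 26 + 4 + 21 = 51
Hamar→Bergen→Oslo: 16 + 21 = 37
Hamar→Tromsø→Oslo: 26 + 11 = 37
Shortest: 31 mi.

31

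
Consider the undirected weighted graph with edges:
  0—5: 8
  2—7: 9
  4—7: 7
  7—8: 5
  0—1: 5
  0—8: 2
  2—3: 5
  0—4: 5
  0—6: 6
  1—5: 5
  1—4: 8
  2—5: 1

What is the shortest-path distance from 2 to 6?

15

Some routes from 2 to 6:
2 → 5 → 1 → 4 → 7 → 8 → 0 → 6: 1 + 5 + 8 + 7 + 5 + 2 + 6 = 34
2 → 7 → 8 → 0 → 6: 9 + 5 + 2 + 6 = 22
2 → 5 → 1 → 0 → 6: 1 + 5 + 5 + 6 = 17
2 → 5 → 1 → 4 → 0 → 6: 1 + 5 + 8 + 5 + 6 = 25
2 → 7 → 4 → 0 → 6: 9 + 7 + 5 + 6 = 27
2 → 5 → 0 → 6: 1 + 8 + 6 = 15
The minimum is 15.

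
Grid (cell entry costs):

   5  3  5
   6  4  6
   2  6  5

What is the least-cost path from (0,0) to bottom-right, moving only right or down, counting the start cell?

23

Cheapest: (0,0) -> (0,1) -> (1,1) -> (1,2) -> (2,2)
  5 + 3 + 4 + 6 + 5 = 23
(Top row then right column would cost 24.)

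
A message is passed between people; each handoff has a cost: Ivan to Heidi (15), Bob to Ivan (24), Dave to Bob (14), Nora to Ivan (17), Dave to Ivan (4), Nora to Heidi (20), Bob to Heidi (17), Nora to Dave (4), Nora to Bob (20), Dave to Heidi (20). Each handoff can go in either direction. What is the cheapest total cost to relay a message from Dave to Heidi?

Some routes from Dave to Heidi:
Dave - Ivan - Heidi: 4 + 15 = 19
Dave - Nora - Heidi: 4 + 20 = 24
Dave - Heidi: 20
Best route has total 19.

19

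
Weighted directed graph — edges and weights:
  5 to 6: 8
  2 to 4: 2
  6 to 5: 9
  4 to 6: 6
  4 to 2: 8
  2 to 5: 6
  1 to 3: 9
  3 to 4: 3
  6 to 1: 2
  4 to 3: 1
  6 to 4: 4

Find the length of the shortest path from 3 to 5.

Routes from 3 to 5:
3 -> 4 -> 2 -> 5: 3 + 8 + 6 = 17
3 -> 4 -> 6 -> 5: 3 + 6 + 9 = 18
Best route has total 17.

17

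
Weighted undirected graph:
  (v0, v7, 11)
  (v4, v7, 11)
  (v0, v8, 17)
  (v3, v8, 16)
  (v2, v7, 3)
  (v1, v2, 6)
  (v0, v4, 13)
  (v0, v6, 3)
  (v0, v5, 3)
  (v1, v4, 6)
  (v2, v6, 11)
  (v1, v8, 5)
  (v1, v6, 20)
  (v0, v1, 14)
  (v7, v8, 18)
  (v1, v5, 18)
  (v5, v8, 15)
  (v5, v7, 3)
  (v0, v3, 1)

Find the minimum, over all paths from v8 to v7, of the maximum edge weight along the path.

6

Some routes from v8 to v7:
v8→v1→v2→v7: max(5, 6, 3) = 6
v8→v1→v4→v7: max(5, 6, 11) = 11
v8→v1→v2→v6→v0→v5→v7: max(5, 6, 11, 3, 3, 3) = 11
v8→v1→v2→v6→v0→v4→v7: max(5, 6, 11, 3, 13, 11) = 13
v8→v1→v2→v6→v0→v7: max(5, 6, 11, 3, 11) = 11
The minimum achievable maximum is 6.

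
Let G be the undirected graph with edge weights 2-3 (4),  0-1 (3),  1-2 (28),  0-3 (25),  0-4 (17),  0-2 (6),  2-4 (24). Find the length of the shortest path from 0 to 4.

17

Candidate routes:
0 → 2 → 4: 6 + 24 = 30
0 → 4: 17
0 → 3 → 2 → 4: 25 + 4 + 24 = 53
0 → 1 → 2 → 4: 3 + 28 + 24 = 55
Shortest: 17.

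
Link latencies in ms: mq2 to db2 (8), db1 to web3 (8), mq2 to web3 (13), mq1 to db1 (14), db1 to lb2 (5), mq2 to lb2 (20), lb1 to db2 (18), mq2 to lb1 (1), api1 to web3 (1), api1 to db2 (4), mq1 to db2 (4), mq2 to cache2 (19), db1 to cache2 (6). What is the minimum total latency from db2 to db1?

A few of the db2→db1 routes:
db2 - mq2 - web3 - db1: 8 + 13 + 8 = 29
db2 - lb1 - mq2 - web3 - db1: 18 + 1 + 13 + 8 = 40
db2 - mq2 - cache2 - db1: 8 + 19 + 6 = 33
db2 - mq2 - lb2 - db1: 8 + 20 + 5 = 33
db2 - mq1 - db1: 4 + 14 = 18
db2 - api1 - web3 - db1: 4 + 1 + 8 = 13
Shortest: 13 ms.

13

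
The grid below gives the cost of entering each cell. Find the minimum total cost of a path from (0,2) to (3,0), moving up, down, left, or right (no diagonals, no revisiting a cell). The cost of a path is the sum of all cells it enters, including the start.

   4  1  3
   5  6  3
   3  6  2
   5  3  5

21

Path (0,2) → (0,1) → (0,0) → (1,0) → (2,0) → (3,0): 3 + 1 + 4 + 5 + 3 + 5 = 21.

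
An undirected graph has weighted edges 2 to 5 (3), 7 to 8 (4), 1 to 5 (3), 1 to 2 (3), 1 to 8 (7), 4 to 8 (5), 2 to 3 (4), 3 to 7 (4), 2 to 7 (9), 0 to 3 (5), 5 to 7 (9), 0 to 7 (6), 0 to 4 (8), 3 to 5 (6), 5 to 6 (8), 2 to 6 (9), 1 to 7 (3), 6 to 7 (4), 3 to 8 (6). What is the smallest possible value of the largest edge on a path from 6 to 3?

4

A few of the 6→3 routes:
6→7→1→2→5→3: max(4, 3, 3, 3, 6) = 6
6→7→3: max(4, 4) = 4
6→7→1→5→3: max(4, 3, 3, 6) = 6
6→7→1→5→2→3: max(4, 3, 3, 3, 4) = 4
6→7→1→2→3: max(4, 3, 3, 4) = 4
6→7→0→3: max(4, 6, 5) = 6
The minimum achievable maximum is 4.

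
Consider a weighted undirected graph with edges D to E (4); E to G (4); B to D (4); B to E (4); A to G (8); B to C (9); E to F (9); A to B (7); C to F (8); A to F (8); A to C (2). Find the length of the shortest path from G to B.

A few of the G→B routes:
G→E→B: 4 + 4 = 8
G→A→C→B: 8 + 2 + 9 = 19
G→A→B: 8 + 7 = 15
G→E→D→B: 4 + 4 + 4 = 12
Shortest: 8.

8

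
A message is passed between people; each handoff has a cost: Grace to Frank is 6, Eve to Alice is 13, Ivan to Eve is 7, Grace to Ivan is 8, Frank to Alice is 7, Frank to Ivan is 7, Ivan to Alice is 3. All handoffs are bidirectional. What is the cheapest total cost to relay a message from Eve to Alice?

Some routes from Eve to Alice:
Eve - Ivan - Alice: 7 + 3 = 10
Eve - Alice: 13
Eve - Ivan - Frank - Alice: 7 + 7 + 7 = 21
The minimum is 10.

10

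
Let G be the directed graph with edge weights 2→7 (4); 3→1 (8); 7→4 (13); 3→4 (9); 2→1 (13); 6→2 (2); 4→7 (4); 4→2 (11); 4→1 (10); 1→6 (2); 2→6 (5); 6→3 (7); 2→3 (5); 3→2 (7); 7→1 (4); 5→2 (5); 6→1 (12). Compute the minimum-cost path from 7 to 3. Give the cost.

Comparing a few candidate routes:
7 → 1 → 6 → 2 → 3: 4 + 2 + 2 + 5 = 13
7 → 4 → 1 → 6 → 3: 13 + 10 + 2 + 7 = 32
7 → 1 → 6 → 3: 4 + 2 + 7 = 13
7 → 4 → 2 → 3: 13 + 11 + 5 = 29
Shortest: 13.

13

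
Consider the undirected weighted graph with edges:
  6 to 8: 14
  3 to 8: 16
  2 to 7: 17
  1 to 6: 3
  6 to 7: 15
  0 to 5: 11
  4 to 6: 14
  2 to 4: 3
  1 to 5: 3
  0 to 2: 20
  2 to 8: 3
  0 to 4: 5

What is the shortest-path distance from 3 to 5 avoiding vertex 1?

38

A few of the 3→5 routes:
3-8-6-4-0-5: 16 + 14 + 14 + 5 + 11 = 60
3-8-2-4-0-5: 16 + 3 + 3 + 5 + 11 = 38
3-8-2-0-5: 16 + 3 + 20 + 11 = 50
Shortest: 38.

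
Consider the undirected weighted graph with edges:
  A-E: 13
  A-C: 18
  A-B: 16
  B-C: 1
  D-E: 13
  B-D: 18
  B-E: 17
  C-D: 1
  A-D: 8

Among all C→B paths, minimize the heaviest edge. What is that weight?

Some routes from C to B:
C→D→E→A→B: max(1, 13, 13, 16) = 16
C→B: max(1) = 1
C→D→A→B: max(1, 8, 16) = 16
Best route has worst link 1.

1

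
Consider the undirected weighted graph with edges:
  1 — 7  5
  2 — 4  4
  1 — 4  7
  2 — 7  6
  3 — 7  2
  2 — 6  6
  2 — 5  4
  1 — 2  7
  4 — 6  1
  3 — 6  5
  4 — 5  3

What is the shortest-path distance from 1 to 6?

8

Comparing a few candidate routes:
1 → 2 → 5 → 4 → 6: 7 + 4 + 3 + 1 = 15
1 → 4 → 6: 7 + 1 = 8
1 → 2 → 4 → 6: 7 + 4 + 1 = 12
1 → 2 → 6: 7 + 6 = 13
1 → 7 → 3 → 6: 5 + 2 + 5 = 12
1 → 7 → 2 → 4 → 6: 5 + 6 + 4 + 1 = 16
Best route has total 8.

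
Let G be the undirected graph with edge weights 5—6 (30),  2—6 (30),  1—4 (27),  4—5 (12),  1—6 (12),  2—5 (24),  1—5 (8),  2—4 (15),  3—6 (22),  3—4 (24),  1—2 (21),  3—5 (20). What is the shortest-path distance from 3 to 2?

39

Comparing a few candidate routes:
3-5-4-2: 20 + 12 + 15 = 47
3-4-2: 24 + 15 = 39
3-5-2: 20 + 24 = 44
Best route has total 39.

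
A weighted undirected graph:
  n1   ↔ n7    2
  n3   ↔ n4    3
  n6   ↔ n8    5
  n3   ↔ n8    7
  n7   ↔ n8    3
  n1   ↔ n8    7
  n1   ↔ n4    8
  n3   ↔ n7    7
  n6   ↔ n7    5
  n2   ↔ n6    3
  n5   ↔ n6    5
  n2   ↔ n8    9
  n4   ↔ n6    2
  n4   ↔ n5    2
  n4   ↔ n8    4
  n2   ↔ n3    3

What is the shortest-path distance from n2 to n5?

7

A few of the n2→n5 routes:
n2→n6→n5: 3 + 5 = 8
n2→n3→n4→n5: 3 + 3 + 2 = 8
n2→n6→n4→n5: 3 + 2 + 2 = 7
The minimum is 7.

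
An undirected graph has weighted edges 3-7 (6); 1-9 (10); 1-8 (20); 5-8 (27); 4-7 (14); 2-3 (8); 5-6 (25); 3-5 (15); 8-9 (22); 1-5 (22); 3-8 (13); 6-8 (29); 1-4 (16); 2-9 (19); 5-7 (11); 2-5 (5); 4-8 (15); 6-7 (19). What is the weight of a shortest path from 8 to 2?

21

Some routes from 8 to 2:
8 → 9 → 2: 22 + 19 = 41
8 → 5 → 2: 27 + 5 = 32
8 → 3 → 7 → 5 → 2: 13 + 6 + 11 + 5 = 35
8 → 4 → 7 → 3 → 2: 15 + 14 + 6 + 8 = 43
8 → 3 → 5 → 2: 13 + 15 + 5 = 33
8 → 3 → 2: 13 + 8 = 21
Shortest: 21.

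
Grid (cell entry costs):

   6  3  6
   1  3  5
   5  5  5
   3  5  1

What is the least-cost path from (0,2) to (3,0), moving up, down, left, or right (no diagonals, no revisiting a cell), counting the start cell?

21

Take (0,2) -> (0,1) -> (1,1) -> (1,0) -> (2,0) -> (3,0) for a total of 6 + 3 + 3 + 1 + 5 + 3 = 21.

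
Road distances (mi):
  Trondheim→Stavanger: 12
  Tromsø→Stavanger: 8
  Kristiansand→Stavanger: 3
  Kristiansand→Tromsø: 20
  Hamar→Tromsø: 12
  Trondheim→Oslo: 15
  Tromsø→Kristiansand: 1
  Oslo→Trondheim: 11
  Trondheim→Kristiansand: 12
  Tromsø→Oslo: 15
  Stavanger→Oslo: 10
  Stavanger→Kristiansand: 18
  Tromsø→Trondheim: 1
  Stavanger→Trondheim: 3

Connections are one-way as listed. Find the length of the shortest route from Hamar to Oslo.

26

A few of the Hamar→Oslo routes:
Hamar → Tromsø → Trondheim → Stavanger → Oslo: 12 + 1 + 12 + 10 = 35
Hamar → Tromsø → Oslo: 12 + 15 = 27
Hamar → Tromsø → Kristiansand → Stavanger → Oslo: 12 + 1 + 3 + 10 = 26
Hamar → Tromsø → Stavanger → Oslo: 12 + 8 + 10 = 30
Hamar → Tromsø → Kristiansand → Stavanger → Trondheim → Oslo: 12 + 1 + 3 + 3 + 15 = 34
Hamar → Tromsø → Trondheim → Oslo: 12 + 1 + 15 = 28
Shortest: 26 mi.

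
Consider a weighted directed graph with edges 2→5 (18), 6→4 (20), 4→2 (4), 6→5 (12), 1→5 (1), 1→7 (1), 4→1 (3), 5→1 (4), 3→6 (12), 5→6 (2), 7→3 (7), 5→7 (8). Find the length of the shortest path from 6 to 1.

16

Candidate routes:
6 -> 5 -> 1: 12 + 4 = 16
6 -> 4 -> 2 -> 5 -> 1: 20 + 4 + 18 + 4 = 46
6 -> 4 -> 1: 20 + 3 = 23
Shortest: 16.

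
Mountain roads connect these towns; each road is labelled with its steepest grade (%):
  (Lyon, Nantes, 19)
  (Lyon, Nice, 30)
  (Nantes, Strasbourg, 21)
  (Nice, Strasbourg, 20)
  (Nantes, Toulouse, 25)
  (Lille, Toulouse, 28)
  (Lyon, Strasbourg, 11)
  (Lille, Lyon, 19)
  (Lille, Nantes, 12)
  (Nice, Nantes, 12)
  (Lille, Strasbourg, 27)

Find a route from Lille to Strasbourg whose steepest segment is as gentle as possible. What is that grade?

Some routes from Lille to Strasbourg:
Lille - Nantes - Nice - Strasbourg: max(12, 12, 20) = 20
Lille - Lyon - Strasbourg: max(19, 11) = 19
Lille - Nantes - Lyon - Strasbourg: max(12, 19, 11) = 19
Lille - Lyon - Nantes - Nice - Strasbourg: max(19, 19, 12, 20) = 20
Lille - Nantes - Strasbourg: max(12, 21) = 21
Best route has worst link 19%.

19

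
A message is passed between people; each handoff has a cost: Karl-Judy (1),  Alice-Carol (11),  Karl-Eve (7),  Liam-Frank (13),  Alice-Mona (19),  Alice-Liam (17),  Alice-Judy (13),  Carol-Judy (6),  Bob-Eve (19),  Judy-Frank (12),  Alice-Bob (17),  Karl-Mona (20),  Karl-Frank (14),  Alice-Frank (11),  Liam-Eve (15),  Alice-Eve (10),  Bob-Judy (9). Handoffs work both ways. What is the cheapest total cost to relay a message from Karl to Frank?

13

Some routes from Karl to Frank:
Karl → Judy → Carol → Alice → Frank: 1 + 6 + 11 + 11 = 29
Karl → Frank: 14
Karl → Eve → Liam → Frank: 7 + 15 + 13 = 35
Karl → Judy → Alice → Frank: 1 + 13 + 11 = 25
Karl → Judy → Frank: 1 + 12 = 13
Karl → Eve → Alice → Frank: 7 + 10 + 11 = 28
Shortest: 13.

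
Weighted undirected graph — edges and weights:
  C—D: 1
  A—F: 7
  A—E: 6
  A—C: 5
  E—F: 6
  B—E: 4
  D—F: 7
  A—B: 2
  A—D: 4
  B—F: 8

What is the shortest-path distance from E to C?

Checking several routes:
E → A → D → C: 6 + 4 + 1 = 11
E → B → A → D → C: 4 + 2 + 4 + 1 = 11
E → B → A → C: 4 + 2 + 5 = 11
E → A → C: 6 + 5 = 11
Shortest: 11.

11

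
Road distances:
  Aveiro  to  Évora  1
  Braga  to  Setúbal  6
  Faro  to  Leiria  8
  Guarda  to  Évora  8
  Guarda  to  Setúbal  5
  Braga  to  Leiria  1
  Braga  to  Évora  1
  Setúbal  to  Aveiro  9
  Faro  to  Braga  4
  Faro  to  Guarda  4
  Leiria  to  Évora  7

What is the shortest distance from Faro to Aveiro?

Comparing a few candidate routes:
Faro - Braga - Évora - Aveiro: 4 + 1 + 1 = 6
Faro - Leiria - Braga - Évora - Aveiro: 8 + 1 + 1 + 1 = 11
Faro - Braga - Leiria - Évora - Aveiro: 4 + 1 + 7 + 1 = 13
Best route has total 6.

6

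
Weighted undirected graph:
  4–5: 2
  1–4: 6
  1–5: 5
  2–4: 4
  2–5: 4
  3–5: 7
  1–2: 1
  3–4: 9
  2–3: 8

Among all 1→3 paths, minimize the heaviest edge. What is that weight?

7

Comparing a few candidate routes:
1→4→5→3: max(6, 2, 7) = 7
1→2→4→5→3: max(1, 4, 2, 7) = 7
1→4→2→5→3: max(6, 4, 4, 7) = 7
1→5→3: max(5, 7) = 7
1→2→5→3: max(1, 4, 7) = 7
Smallest bottleneck: 7.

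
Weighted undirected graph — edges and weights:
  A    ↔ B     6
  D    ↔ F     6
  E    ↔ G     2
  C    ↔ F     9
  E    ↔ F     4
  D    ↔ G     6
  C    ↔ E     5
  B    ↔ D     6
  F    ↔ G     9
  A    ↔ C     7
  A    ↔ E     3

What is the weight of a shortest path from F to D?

Some routes from F to D:
F→G→E→A→B→D: 9 + 2 + 3 + 6 + 6 = 26
F→C→E→G→D: 9 + 5 + 2 + 6 = 22
F→E→G→D: 4 + 2 + 6 = 12
F→E→A→B→D: 4 + 3 + 6 + 6 = 19
F→G→D: 9 + 6 = 15
F→D: 6
The minimum is 6.

6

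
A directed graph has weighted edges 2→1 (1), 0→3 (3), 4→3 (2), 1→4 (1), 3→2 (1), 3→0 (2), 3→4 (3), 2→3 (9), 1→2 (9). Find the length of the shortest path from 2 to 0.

Paths from 2 to 0:
2 - 1 - 4 - 3 - 0: 1 + 1 + 2 + 2 = 6
2 - 3 - 0: 9 + 2 = 11
The minimum is 6.

6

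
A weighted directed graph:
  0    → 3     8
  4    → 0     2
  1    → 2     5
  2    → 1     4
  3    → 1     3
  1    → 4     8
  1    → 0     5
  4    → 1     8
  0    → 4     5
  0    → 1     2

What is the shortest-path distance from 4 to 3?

10

Routes from 4 to 3:
4-0-3: 2 + 8 = 10
4-1-0-3: 8 + 5 + 8 = 21
Best route has total 10.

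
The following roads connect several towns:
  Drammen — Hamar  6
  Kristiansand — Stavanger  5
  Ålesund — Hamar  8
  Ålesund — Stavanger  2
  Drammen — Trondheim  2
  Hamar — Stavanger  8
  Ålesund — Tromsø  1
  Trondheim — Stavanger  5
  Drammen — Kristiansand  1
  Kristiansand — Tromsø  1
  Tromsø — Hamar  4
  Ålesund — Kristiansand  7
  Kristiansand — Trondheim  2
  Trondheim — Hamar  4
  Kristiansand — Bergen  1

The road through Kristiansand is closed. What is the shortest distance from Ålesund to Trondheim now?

7

Some routes from Ålesund to Trondheim avoiding Kristiansand:
Ålesund-Hamar-Drammen-Trondheim: 8 + 6 + 2 = 16
Ålesund-Tromsø-Hamar-Drammen-Trondheim: 1 + 4 + 6 + 2 = 13
Ålesund-Stavanger-Trondheim: 2 + 5 = 7
Ålesund-Stavanger-Hamar-Trondheim: 2 + 8 + 4 = 14
Ålesund-Tromsø-Hamar-Trondheim: 1 + 4 + 4 = 9
Ålesund-Hamar-Trondheim: 8 + 4 = 12
Shortest: 7.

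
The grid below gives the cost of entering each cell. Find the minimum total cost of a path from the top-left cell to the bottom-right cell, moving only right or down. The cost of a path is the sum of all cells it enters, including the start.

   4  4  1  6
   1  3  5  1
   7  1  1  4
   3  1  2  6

Take (0,0) (1,0) (1,1) (2,1) (2,2) (3,2) (3,3) for a total of 4 + 1 + 3 + 1 + 1 + 2 + 6 = 18.
For comparison, the top-then-right route costs 26.

18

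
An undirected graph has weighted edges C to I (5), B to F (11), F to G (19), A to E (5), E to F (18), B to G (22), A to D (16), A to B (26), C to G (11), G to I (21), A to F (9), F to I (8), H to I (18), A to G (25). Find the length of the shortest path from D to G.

Checking several routes:
D - A - F - I - G: 16 + 9 + 8 + 21 = 54
D - A - F - B - G: 16 + 9 + 11 + 22 = 58
D - A - G: 16 + 25 = 41
D - A - F - I - C - G: 16 + 9 + 8 + 5 + 11 = 49
D - A - F - G: 16 + 9 + 19 = 44
Best route has total 41.

41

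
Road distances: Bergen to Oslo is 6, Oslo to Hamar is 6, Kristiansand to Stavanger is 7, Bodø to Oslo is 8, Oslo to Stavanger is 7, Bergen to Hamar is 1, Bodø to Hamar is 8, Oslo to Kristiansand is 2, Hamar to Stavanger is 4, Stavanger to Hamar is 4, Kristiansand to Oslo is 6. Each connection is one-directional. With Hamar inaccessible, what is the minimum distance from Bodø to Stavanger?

Candidate routes:
Bodø -> Oslo -> Kristiansand -> Stavanger: 8 + 2 + 7 = 17
Bodø -> Oslo -> Stavanger: 8 + 7 = 15
Best route has total 15.

15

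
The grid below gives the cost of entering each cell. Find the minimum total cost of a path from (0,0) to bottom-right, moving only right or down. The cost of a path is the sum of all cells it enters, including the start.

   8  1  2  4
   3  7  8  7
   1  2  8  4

Best path: r0c0→r0c1→r0c2→r0c3→r1c3→r2c3
Cost: 8 + 1 + 2 + 4 + 7 + 4 = 26

26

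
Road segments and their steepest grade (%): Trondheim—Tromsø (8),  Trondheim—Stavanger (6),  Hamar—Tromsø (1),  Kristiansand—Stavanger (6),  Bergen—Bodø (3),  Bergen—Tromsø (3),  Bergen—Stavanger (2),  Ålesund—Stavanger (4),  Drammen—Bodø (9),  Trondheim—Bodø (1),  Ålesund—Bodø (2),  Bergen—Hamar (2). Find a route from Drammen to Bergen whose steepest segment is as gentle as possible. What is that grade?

Comparing a few candidate routes:
Drammen -> Bodø -> Trondheim -> Tromsø -> Bergen: max(9, 1, 8, 3) = 9
Drammen -> Bodø -> Trondheim -> Stavanger -> Bergen: max(9, 1, 6, 2) = 9
Drammen -> Bodø -> Ålesund -> Stavanger -> Bergen: max(9, 2, 4, 2) = 9
Drammen -> Bodø -> Trondheim -> Tromsø -> Hamar -> Bergen: max(9, 1, 8, 1, 2) = 9
Smallest bottleneck: 9%.

9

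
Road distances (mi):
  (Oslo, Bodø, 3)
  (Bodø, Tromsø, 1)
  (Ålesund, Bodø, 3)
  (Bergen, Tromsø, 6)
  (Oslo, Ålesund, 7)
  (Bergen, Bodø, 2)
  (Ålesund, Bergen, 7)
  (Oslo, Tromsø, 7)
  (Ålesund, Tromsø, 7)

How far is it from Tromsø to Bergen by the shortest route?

3

Checking several routes:
Tromsø→Bodø→Bergen: 1 + 2 = 3
Tromsø→Bodø→Ålesund→Bergen: 1 + 3 + 7 = 11
Tromsø→Bergen: 6
Best route has total 3 mi.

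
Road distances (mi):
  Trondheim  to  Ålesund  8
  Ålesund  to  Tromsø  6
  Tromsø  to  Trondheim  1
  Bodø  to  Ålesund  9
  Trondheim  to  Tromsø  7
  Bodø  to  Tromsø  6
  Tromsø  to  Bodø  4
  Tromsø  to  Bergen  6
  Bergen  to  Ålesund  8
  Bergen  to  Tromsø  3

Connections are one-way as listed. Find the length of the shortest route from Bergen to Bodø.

Candidate routes:
Bergen→Tromsø→Bodø: 3 + 4 = 7
Bergen→Ålesund→Tromsø→Bodø: 8 + 6 + 4 = 18
Best route has total 7 mi.

7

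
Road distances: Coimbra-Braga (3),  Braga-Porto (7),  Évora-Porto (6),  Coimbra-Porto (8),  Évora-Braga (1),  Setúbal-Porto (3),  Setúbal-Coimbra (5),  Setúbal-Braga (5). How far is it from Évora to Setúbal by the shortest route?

6

Some routes from Évora to Setúbal:
Évora-Braga-Coimbra-Setúbal: 1 + 3 + 5 = 9
Évora-Braga-Setúbal: 1 + 5 = 6
Évora-Porto-Setúbal: 6 + 3 = 9
The minimum is 6.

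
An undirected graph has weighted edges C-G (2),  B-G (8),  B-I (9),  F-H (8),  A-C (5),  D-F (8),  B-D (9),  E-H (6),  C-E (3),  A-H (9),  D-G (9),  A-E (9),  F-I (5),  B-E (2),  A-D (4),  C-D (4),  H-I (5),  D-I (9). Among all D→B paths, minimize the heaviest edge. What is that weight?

4

A few of the D→B routes:
D→A→C→E→B: max(4, 5, 3, 2) = 5
D→C→E→B: max(4, 3, 2) = 4
D→A→C→G→B: max(4, 5, 2, 8) = 8
The minimum achievable maximum is 4.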